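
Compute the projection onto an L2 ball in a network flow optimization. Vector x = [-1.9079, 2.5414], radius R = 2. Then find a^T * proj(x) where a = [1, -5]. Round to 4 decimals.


Step 1: Compute ||x|| (intermediates to 6 decimals).
||x|| = sqrt((-1.9079)^2 + 2.5414^2) = 3.17786
Step 2: Project.
Since ||x|| > R, scale = R/||x|| = 2/3.17786 = 0.629354, proj(x) = scale * x
proj(x) = [-1.200744, 1.59944]
Step 3: Dot product.
a^T * proj(x) = 1*(-1.200744) - 5*1.59944 = -9.1979


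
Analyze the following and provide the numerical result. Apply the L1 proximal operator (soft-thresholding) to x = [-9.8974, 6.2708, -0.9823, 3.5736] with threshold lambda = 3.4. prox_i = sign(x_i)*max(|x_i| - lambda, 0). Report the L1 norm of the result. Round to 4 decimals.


Soft-thresholding with lambda = 3.4:
prox(-9.8974) = sign(-9.8974)*max(|-9.8974| - 3.4, 0) = -6.4974
prox(6.2708) = sign(6.2708)*max(|6.2708| - 3.4, 0) = 2.8708
prox(-0.9823) = sign(-0.9823)*max(|-0.9823| - 3.4, 0) = 0.0
prox(3.5736) = sign(3.5736)*max(|3.5736| - 3.4, 0) = 0.1736
prox(x) = [-6.4974, 2.8708, 0.0, 0.1736]
||prox(x)||_1 = 6.4974 + 2.8708 + 0.0 + 0.1736 = 9.5418


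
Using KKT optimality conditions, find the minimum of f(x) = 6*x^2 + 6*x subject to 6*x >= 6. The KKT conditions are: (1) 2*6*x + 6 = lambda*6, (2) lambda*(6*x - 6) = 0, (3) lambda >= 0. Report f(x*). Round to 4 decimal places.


Step 1: Try lambda = 0 (constraint inactive).
x_unc = -6/(2*6) = -0.5
Check: 6*-0.5 = -3.0 < 6 -- violated!
Step 2: Constraint must be active: 6*x = 6
x* = 6/6 = 1.0
lambda = (2*6*1.0 + 6)/6 = 3.0
Step 3: Compute optimal value.
f(x*) = 6*1.0^2 + 6*1.0 = 12.0


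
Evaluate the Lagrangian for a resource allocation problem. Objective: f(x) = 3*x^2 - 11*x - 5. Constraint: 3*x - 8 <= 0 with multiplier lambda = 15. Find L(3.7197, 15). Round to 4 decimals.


Step 1: Evaluate f(x).
f(3.7197) = 3*3.7197^2 - 11*3.7197 - 5 = -4.4082
Step 2: Evaluate g(x).
g(3.7197) = 3*3.7197 - 8 = 3.1591
Step 3: Compute Lagrangian.
L = -4.4082 + 15*3.1591 = 42.9783


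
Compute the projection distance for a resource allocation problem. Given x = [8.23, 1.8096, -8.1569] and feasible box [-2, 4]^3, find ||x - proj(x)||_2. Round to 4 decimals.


Project each component onto [-2, 4].
clip(8.23) = 4.0, clip(1.8096) = 1.8096, clip(-8.1569) = -2.0
Projection = [4.0, 1.8096, -2.0]
Squared diffs: [17.8929, 0.0, 37.9074]
Distance = sqrt(55.8003) = 7.47


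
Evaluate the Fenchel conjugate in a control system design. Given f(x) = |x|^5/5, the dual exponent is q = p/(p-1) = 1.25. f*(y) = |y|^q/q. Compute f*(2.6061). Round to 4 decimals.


The conjugate exponent q satisfies 1/p + 1/q = 1.
p = 5, so q = 5/(5 - 1) = 1.25
|y|^q = 2.6061^1.25 = 3.3112
f*(2.6061) = 3.3112 / 1.25 = 2.649


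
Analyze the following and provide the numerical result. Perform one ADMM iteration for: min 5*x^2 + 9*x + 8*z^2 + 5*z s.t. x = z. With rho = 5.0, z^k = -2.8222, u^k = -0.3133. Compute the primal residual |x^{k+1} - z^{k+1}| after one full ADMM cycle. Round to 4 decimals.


ADMM iteration with rho = 5.0, z^k = -2.8222, u^k = -0.3133
Step 1: x-update.
Minimize 5*x^2 + 9*x + (5.0/2)*(x + 2.8222 - 0.3133)^2
FOC: (2*5 + 5.0)*x = -9 + 5.0*(-2.8222 + 0.3133)
x^{k+1} = -1.4363
Step 2: z-update.
Minimize 8*z^2 + 5*z + (5.0/2)*(-1.4363 - z - 0.3133)^2
FOC: (2*8 + 5.0)*z = -5 + 5.0*(-1.4363 - 0.3133)
z^{k+1} = -0.6547
Step 3: u-update.
u^{k+1} = -0.3133 - 1.4363 + 0.6547 = -1.0949
Step 4: Primal residual = |-1.4363 + 0.6547| = 0.7816


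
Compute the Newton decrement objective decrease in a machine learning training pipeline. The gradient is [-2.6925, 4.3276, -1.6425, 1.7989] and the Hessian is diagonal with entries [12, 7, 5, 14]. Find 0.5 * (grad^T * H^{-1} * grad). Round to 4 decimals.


Step 1: H is diagonal, so H^(-1) * g = [-0.2244, 0.6182, -0.3285, 0.1285].
Step 2: g^T H^(-1) g = sum_i g_i^2 / H_ii
  = (-2.6925)^2/12 + (4.3276)^2/7 + (-1.6425)^2/5 + (1.7989)^2/14
  = 0.6041 + 2.6754 + 0.5396 + 0.2311 = 4.0503
Step 3: Objective decrease = 0.5 * g^T H^(-1) g = 2.0251


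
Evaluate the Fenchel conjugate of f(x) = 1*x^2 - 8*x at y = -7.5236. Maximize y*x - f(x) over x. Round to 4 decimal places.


f*(y) = sup_x {y*x - a*x^2 - b*x} = sup_x {(y-b)*x - a*x^2}
FOC: (y - b) - 2a*x = 0 => x* = (y - b)/(2a)
x* = (-7.5236 + 8)/(2*1) = 0.2382
f*(-7.5236) = (y-b)^2/(4a) = (-7.5236 + 8)^2/(4*1)
= 0.227/4 = 0.0567


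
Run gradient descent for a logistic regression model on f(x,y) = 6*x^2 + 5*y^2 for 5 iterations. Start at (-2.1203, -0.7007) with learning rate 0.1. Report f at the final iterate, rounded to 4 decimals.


Gradient descent on f(x,y) = 6*x^2 + 5*y^2.
Starting point: (-2.1203, -0.7007), alpha = 0.1
Step 1: grad_x = 2*6*-2.1203 = -25.4436, grad_y = 2*5*-0.7007 = -7.007
  x_1 = -2.1203 - 0.1*-25.4436 = 0.4241
  y_1 = -0.7007 - 0.1*-7.007 = 0.0
Step 2: grad_x = 2*6*0.4241 = 5.0887, grad_y = 2*5*0.0 = 0.0
  x_2 = 0.4241 - 0.1*5.0887 = -0.0848
  y_2 = 0.0 - 0.1*0.0 = 0.0
Step 3: grad_x = 2*6*-0.0848 = -1.0177, grad_y = 2*5*0.0 = 0.0
  x_3 = -0.0848 - 0.1*-1.0177 = 0.017
  y_3 = 0.0 - 0.1*0.0 = 0.0
Step 4: grad_x = 2*6*0.017 = 0.2035, grad_y = 2*5*0.0 = 0.0
  x_4 = 0.017 - 0.1*0.2035 = -0.0034
  y_4 = 0.0 - 0.1*0.0 = 0.0
Step 5: grad_x = 2*6*-0.0034 = -0.0407, grad_y = 2*5*0.0 = 0.0
  x_5 = -0.0034 - 0.1*-0.0407 = 0.0007
  y_5 = 0.0 - 0.1*0.0 = 0.0
f(0.0007, 0.0) = 6*0.0007^2 + 5*0.0^2 = 0.0


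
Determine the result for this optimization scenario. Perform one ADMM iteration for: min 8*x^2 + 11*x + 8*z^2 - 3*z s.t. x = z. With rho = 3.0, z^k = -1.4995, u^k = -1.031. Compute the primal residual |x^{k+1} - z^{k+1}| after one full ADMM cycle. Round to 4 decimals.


ADMM iteration with rho = 3.0, z^k = -1.4995, u^k = -1.031
Step 1: x-update.
Minimize 8*x^2 + 11*x + (3.0/2)*(x + 1.4995 - 1.031)^2
FOC: (2*8 + 3.0)*x = -11 + 3.0*(-1.4995 + 1.031)
x^{k+1} = -0.6529
Step 2: z-update.
Minimize 8*z^2 - 3*z + (3.0/2)*(-0.6529 - z - 1.031)^2
FOC: (2*8 + 3.0)*z = 3 + 3.0*(-0.6529 - 1.031)
z^{k+1} = -0.108
Step 3: u-update.
u^{k+1} = -1.031 - 0.6529 + 0.108 = -1.5759
Step 4: Primal residual = |-0.6529 + 0.108| = 0.5449


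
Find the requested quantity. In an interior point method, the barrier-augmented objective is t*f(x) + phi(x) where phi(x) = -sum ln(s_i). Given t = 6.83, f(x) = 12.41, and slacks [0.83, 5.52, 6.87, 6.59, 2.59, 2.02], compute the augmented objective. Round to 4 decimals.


Step 1: Compute log-barrier.
ln values: [-0.1863, 1.7084, 1.9272, 1.8856, 0.9517, 0.7031]
phi = -(-0.1863 + 1.7084 + 1.9272 + 1.8856 + 0.9517 + 0.7031) = -6.9895
Step 2: Compute augmented objective.
t*f(x) = 6.83*12.41 = 84.7603
Total = 84.7603 - 6.9895 = 77.7708


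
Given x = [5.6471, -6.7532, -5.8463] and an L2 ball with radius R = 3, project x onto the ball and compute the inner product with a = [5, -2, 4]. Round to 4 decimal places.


Step 1: Compute ||x|| (intermediates to 6 decimals).
||x|| = sqrt(5.6471^2 + (-6.7532)^2 + (-5.8463)^2) = 10.567624
Step 2: Project.
Since ||x|| > R, scale = R/||x|| = 3/10.567624 = 0.283886, proj(x) = scale * x
proj(x) = [1.603133, -1.917139, -1.659683]
Step 3: Dot product.
a^T * proj(x) = 5*1.603133 - 2*(-1.917139) + 4*(-1.659683) = 5.2112


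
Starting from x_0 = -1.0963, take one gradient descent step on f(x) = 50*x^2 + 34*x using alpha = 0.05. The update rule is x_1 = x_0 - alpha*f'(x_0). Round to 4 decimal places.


We compute the gradient at x_0 and apply the update.
f'(x) = 100*x + 34
f'(-1.0963) = 100*-1.0963 + 34 = -75.63
x_1 = -1.0963 - 0.05*-75.63 = 2.6852


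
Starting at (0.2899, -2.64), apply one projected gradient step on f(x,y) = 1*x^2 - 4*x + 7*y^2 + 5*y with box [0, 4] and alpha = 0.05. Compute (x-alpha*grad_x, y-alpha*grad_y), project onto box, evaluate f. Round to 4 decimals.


Step 1: Compute gradient at (0.2899, -2.64).
grad_x = 2*1*0.2899 - 4 = -3.4202
grad_y = 2*7*-2.64 + 5 = -31.96
Step 2: Gradient step.
x_raw = 0.2899 - 0.05*-3.4202 = 0.4609
y_raw = -2.64 - 0.05*-31.96 = -1.042
Step 3: Project onto [0, 4].
x_proj = clip(0.4609) = 0.4609
y_proj = clip(-1.042) = 0.0
Step 4: Evaluate f.
f(0.4609, 0.0) = -1.6312


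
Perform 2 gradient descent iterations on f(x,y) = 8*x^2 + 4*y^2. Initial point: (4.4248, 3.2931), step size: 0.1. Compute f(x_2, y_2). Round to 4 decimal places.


Gradient descent on f(x,y) = 8*x^2 + 4*y^2.
Starting point: (4.4248, 3.2931), alpha = 0.1
Step 1: grad_x = 2*8*4.4248 = 70.7968, grad_y = 2*4*3.2931 = 26.3448
  x_1 = 4.4248 - 0.1*70.7968 = -2.6549
  y_1 = 3.2931 - 0.1*26.3448 = 0.6586
Step 2: grad_x = 2*8*-2.6549 = -42.4781, grad_y = 2*4*0.6586 = 5.269
  x_2 = -2.6549 - 0.1*-42.4781 = 1.5929
  y_2 = 0.6586 - 0.1*5.269 = 0.1317
f(1.5929, 0.1317) = 8*1.5929^2 + 4*0.1317^2 = 20.3688


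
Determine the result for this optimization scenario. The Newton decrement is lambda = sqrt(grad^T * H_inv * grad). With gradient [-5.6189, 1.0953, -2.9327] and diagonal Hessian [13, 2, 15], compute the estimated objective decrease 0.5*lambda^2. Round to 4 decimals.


Step 1: H is diagonal, so H^(-1) * g = [-0.4322, 0.5477, -0.1955].
Step 2: g^T H^(-1) g = sum_i g_i^2 / H_ii
  = (-5.6189)^2/13 + (1.0953)^2/2 + (-2.9327)^2/15
  = 2.4286 + 0.5998 + 0.5734 = 3.6018
Step 3: Objective decrease = 0.5 * g^T H^(-1) g = 1.8009


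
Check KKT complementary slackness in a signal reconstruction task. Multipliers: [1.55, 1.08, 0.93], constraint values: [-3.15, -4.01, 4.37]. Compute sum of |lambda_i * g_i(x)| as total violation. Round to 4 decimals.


KKT complementary slackness check:
lambda_1 * g_1 = 1.55 * -3.15 = -4.8825
lambda_2 * g_2 = 1.08 * -4.01 = -4.3308
lambda_3 * g_3 = 0.93 * 4.37 = 4.0641
Total violation = 4.8825 + 4.3308 + 4.0641 = 13.2774


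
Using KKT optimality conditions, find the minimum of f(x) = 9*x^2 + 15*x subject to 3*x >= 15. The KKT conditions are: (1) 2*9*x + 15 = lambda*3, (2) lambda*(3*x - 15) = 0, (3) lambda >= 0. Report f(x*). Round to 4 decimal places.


Step 1: Try lambda = 0 (constraint inactive).
x_unc = -15/(2*9) = -0.8333
Check: 3*-0.8333 = -2.4999 < 15 -- violated!
Step 2: Constraint must be active: 3*x = 15
x* = 15/3 = 5.0
lambda = (2*9*5.0 + 15)/3 = 35.0
Step 3: Compute optimal value.
f(x*) = 9*5.0^2 + 15*5.0 = 300.0


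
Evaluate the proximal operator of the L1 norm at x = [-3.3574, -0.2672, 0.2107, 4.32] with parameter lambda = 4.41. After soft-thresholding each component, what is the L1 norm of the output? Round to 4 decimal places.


Soft-thresholding with lambda = 4.41:
prox(-3.3574) = sign(-3.3574)*max(|-3.3574| - 4.41, 0) = 0.0
prox(-0.2672) = sign(-0.2672)*max(|-0.2672| - 4.41, 0) = 0.0
prox(0.2107) = sign(0.2107)*max(|0.2107| - 4.41, 0) = 0.0
prox(4.32) = sign(4.32)*max(|4.32| - 4.41, 0) = 0.0
prox(x) = [0.0, 0.0, 0.0, 0.0]
||prox(x)||_1 = 0.0 + 0.0 + 0.0 + 0.0 = 0.0


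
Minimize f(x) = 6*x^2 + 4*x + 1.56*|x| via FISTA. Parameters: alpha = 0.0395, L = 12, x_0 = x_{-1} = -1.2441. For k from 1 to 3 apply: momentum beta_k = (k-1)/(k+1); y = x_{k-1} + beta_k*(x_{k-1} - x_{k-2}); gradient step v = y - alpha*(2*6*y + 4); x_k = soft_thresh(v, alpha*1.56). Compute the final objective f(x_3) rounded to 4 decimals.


FISTA on f(x) = 6*x^2 + 4*x + 1.56*|x|
L = 12, alpha = 0.0395
Iteration 1: beta = 0.0, y = -1.2441 + 0.0*(-1.2441 + 1.2441) = -1.2441
  grad(y) = -10.9292, v = y - alpha*grad = -0.8124
  prox(v) = soft_thresh(-0.8124, 0.0616) = -0.7508
Iteration 2: beta = 0.3333, y = -0.7508 + 0.3333*(-0.7508 + 1.2441) = -0.5863
  grad(y) = -3.036, v = y - alpha*grad = -0.4664
  prox(v) = soft_thresh(-0.4664, 0.0616) = -0.4048
Iteration 3: beta = 0.5, y = -0.4048 + 0.5*(-0.4048 + 0.7508) = -0.2318
  grad(y) = 1.2184, v = y - alpha*grad = -0.2799
  prox(v) = soft_thresh(-0.2799, 0.0616) = -0.2183
f(x_3) = 6*(-0.2183)^2 + 4*(-0.2183) + 1.56*|-0.2183| = -0.2467


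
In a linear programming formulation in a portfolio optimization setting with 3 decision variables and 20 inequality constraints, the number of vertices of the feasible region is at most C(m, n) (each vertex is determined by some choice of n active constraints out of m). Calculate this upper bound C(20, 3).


Each vertex corresponds to some choice of n active constraints out of m, so the number of vertices is at most C(m, n) = m! / (n!(m-n)!).
m = 20, n = 3
Numerator: 20 * 19 * 18
Denominator: 3! = 6
C(20, 3) = 1140


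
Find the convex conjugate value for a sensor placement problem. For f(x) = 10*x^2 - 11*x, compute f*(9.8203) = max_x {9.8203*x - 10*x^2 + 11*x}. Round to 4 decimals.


f*(y) = sup_x {y*x - a*x^2 - b*x} = sup_x {(y-b)*x - a*x^2}
FOC: (y - b) - 2a*x = 0 => x* = (y - b)/(2a)
x* = (9.8203 + 11)/(2*10) = 1.041
f*(9.8203) = (y-b)^2/(4a) = (9.8203 + 11)^2/(4*10)
= 433.4849/40 = 10.8371


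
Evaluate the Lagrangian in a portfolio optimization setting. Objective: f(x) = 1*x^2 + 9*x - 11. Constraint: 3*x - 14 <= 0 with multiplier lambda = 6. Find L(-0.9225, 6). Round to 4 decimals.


Step 1: Evaluate f(x).
f(-0.9225) = 1*(-0.9225)^2 + 9*(-0.9225) - 11 = -18.4515
Step 2: Evaluate g(x).
g(-0.9225) = 3*-0.9225 - 14 = -16.7675
Step 3: Compute Lagrangian.
L = -18.4515 + 6*-16.7675 = -119.0565


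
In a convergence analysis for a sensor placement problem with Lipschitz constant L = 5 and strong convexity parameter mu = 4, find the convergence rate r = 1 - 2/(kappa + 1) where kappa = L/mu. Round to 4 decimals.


Step 1: Compute the condition number.
kappa = L/mu = 5/4 = 1.25
Step 2: Compute the convergence rate.
r = 1 - 2/(kappa + 1) = 1 - 2*mu/(L + mu) = (L - mu)/(L + mu) = 1/9 = 0.1111


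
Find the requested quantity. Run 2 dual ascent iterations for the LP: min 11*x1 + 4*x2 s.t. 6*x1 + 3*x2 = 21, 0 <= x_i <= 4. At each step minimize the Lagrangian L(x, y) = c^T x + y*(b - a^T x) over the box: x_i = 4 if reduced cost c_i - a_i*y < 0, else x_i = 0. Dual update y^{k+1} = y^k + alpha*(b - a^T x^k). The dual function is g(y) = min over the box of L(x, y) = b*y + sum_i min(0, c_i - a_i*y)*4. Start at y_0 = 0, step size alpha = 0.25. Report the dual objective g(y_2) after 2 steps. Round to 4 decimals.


Dual ascent for LP: min 11*x1 + 4*x2, 6*x1 + 3*x2 = 21, 0 <= x_i <= 4
Step 1: y^k = 0.0, reduced costs: (11.0, 4.0)
  x^k = (0.0, 0.0), subgradient = b - a^T x = 21.0
  y^{k+1} = 0.0 + 0.25*21.0 = 5.25
Step 2: y^k = 5.25, reduced costs: (-20.5, -11.75)
  x^k = (4.0, 4.0), subgradient = b - a^T x = -15.0
  y^{k+1} = 5.25 + 0.25*-15.0 = 1.5
Dual objective at y_2 = 1.5: reduced costs (2.0, -0.5), box minimizer x = (0.0, 4.0)
g(y_2) = b*y + (c1 - a1*y)*x1 + (c2 - a2*y)*x2 = 21*1.5 + 2.0*0.0 + (-0.5)*4.0 = 31.5 + 0.0 - 2.0 = 29.5


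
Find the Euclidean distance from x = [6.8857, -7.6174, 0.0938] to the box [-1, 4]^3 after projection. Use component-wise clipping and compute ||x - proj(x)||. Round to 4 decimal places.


Project each component onto [-1, 4].
clip(6.8857) = 4.0, clip(-7.6174) = -1.0, clip(0.0938) = 0.0938
Projection = [4.0, -1.0, 0.0938]
Squared diffs: [8.3273, 43.79, 0.0]
Distance = sqrt(52.1173) = 7.2192


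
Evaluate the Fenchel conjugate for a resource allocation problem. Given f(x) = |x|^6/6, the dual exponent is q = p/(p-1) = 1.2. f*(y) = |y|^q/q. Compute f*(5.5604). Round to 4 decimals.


The conjugate exponent q satisfies 1/p + 1/q = 1.
p = 6, so q = 6/(6 - 1) = 1.2
|y|^q = 5.5604^1.2 = 7.8366
f*(5.5604) = 7.8366 / 1.2 = 6.5305


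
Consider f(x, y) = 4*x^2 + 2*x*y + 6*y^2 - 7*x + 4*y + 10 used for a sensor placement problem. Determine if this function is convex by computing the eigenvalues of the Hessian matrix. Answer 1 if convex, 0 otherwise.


The Hessian of f(x,y) = 4*x^2 + 2*x*y + 6*y^2 - 7*x + 4*y + 10 is:
H = [[8, 2], [2, 12]]
Trace = 8 + 12 = 20
Determinant = 8*12 - (2)^2 = 92
Discriminant = (20)^2 - 4*92 = 32.0
Eigenvalues: lambda_1 = 7.1716, lambda_2 = 12.8284
The function is convex.

1


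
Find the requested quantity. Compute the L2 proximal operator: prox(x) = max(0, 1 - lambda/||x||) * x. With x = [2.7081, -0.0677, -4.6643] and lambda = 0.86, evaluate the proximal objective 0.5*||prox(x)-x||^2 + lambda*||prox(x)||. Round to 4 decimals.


Step 1: Compute ||x||.
||x|| = 5.3939
Step 2: Compute scaling factor.
scale = max(0, 1 - 0.86/5.3939) = 0.8406
Step 3: prox(x) = [2.2763, -0.0569, -3.9206]
||prox(x)|| = 4.5339
Step 4: Proximal objective.
0.5*||prox-x||^2 = 0.3698
lambda*||prox|| = 3.8992
Total = 4.2689


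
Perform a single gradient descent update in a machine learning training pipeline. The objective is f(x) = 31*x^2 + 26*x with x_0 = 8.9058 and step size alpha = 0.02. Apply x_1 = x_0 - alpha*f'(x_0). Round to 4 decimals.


We compute the gradient at x_0 and apply the update.
f'(x) = 62*x + 26
f'(8.9058) = 62*8.9058 + 26 = 578.1596
x_1 = 8.9058 - 0.02*578.1596 = -2.6574


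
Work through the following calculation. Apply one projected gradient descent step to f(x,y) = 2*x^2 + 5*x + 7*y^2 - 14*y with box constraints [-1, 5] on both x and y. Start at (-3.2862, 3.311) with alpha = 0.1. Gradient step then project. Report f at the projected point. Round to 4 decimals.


Step 1: Compute gradient at (-3.2862, 3.311).
grad_x = 2*2*-3.2862 + 5 = -8.1448
grad_y = 2*7*3.311 - 14 = 32.354
Step 2: Gradient step.
x_raw = -3.2862 - 0.1*-8.1448 = -2.4717
y_raw = 3.311 - 0.1*32.354 = 0.0756
Step 3: Project onto [-1, 5].
x_proj = clip(-2.4717) = -1.0
y_proj = clip(0.0756) = 0.0756
Step 4: Evaluate f.
f(-1.0, 0.0756) = -4.0184


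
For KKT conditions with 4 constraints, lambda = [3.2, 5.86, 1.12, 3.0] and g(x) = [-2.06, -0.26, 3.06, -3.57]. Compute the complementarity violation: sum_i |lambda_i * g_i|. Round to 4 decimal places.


KKT complementary slackness check:
lambda_1 * g_1 = 3.2 * -2.06 = -6.592
lambda_2 * g_2 = 5.86 * -0.26 = -1.5236
lambda_3 * g_3 = 1.12 * 3.06 = 3.4272
lambda_4 * g_4 = 3.0 * -3.57 = -10.71
Total violation = 6.592 + 1.5236 + 3.4272 + 10.71 = 22.2528


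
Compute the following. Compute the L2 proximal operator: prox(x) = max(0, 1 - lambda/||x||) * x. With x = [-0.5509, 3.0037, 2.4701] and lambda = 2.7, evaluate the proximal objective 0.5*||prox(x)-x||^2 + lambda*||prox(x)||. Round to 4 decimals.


Step 1: Compute ||x||.
||x|| = 3.9277
Step 2: Compute scaling factor.
scale = max(0, 1 - 2.7/3.9277) = 0.3126
Step 3: prox(x) = [-0.1722, 0.9389, 0.7721]
||prox(x)|| = 1.2277
Step 4: Proximal objective.
0.5*||prox-x||^2 = 3.645
lambda*||prox|| = 3.3148
Total = 6.9599


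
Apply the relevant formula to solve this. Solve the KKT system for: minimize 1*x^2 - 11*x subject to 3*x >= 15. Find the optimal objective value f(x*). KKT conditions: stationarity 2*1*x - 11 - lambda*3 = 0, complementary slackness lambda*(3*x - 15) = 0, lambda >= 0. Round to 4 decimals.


Step 1: Try lambda = 0 (constraint inactive).
Stationarity: 2*1*x - 11 = 0
x* = 11/(2*1) = 5.5
Check constraint: 3*5.5 = 16.5 >= 15 -- satisfied.
Step 2: Compute optimal value.
f(x*) = 1*5.5^2 - 11*5.5 = -30.25


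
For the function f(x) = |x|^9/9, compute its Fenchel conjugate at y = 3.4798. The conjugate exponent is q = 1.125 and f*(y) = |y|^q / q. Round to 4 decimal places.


The conjugate exponent q satisfies 1/p + 1/q = 1.
p = 9, so q = 9/(9 - 1) = 1.125
|y|^q = 3.4798^1.125 = 4.0668
f*(3.4798) = 4.0668 / 1.125 = 3.6149


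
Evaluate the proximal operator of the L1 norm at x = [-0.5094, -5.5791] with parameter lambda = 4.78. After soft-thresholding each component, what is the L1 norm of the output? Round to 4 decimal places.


Soft-thresholding with lambda = 4.78:
prox(-0.5094) = sign(-0.5094)*max(|-0.5094| - 4.78, 0) = 0.0
prox(-5.5791) = sign(-5.5791)*max(|-5.5791| - 4.78, 0) = -0.7991
prox(x) = [0.0, -0.7991]
||prox(x)||_1 = 0.0 + 0.7991 = 0.7991


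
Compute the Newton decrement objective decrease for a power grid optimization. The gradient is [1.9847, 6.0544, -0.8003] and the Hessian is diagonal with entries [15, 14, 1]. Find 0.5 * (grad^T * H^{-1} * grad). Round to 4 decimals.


Step 1: H is diagonal, so H^(-1) * g = [0.1323, 0.4325, -0.8003].
Step 2: g^T H^(-1) g = sum_i g_i^2 / H_ii
  = (1.9847)^2/15 + (6.0544)^2/14 + (-0.8003)^2/1
  = 0.2626 + 2.6183 + 0.6405 = 3.5214
Step 3: Objective decrease = 0.5 * g^T H^(-1) g = 1.7607


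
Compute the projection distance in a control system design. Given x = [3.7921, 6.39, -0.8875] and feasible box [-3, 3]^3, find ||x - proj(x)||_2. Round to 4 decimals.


Project each component onto [-3, 3].
clip(3.7921) = 3.0, clip(6.39) = 3.0, clip(-0.8875) = -0.8875
Projection = [3.0, 3.0, -0.8875]
Squared diffs: [0.6274, 11.4921, 0.0]
Distance = sqrt(12.1195) = 3.4813


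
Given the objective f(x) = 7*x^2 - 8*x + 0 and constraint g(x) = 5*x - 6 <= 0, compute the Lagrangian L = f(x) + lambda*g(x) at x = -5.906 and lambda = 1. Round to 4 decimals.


Step 1: Evaluate f(x).
f(-5.906) = 7*(-5.906)^2 - 8*(-5.906) + 0 = 291.4139
Step 2: Evaluate g(x).
g(-5.906) = 5*-5.906 - 6 = -35.53
Step 3: Compute Lagrangian.
L = 291.4139 + 1*-35.53 = 255.8839


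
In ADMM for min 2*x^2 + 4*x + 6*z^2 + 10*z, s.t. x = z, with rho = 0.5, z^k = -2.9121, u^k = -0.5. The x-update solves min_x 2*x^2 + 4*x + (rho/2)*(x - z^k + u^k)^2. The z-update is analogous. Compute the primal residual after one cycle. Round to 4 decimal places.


ADMM iteration with rho = 0.5, z^k = -2.9121, u^k = -0.5
Step 1: x-update.
Minimize 2*x^2 + 4*x + (0.5/2)*(x + 2.9121 - 0.5)^2
FOC: (2*2 + 0.5)*x = -4 + 0.5*(-2.9121 + 0.5)
x^{k+1} = -1.1569
Step 2: z-update.
Minimize 6*z^2 + 10*z + (0.5/2)*(-1.1569 - z - 0.5)^2
FOC: (2*6 + 0.5)*z = -10 + 0.5*(-1.1569 - 0.5)
z^{k+1} = -0.8663
Step 3: u-update.
u^{k+1} = -0.5 - 1.1569 + 0.8663 = -0.7906
Step 4: Primal residual = |-1.1569 + 0.8663| = 0.2906


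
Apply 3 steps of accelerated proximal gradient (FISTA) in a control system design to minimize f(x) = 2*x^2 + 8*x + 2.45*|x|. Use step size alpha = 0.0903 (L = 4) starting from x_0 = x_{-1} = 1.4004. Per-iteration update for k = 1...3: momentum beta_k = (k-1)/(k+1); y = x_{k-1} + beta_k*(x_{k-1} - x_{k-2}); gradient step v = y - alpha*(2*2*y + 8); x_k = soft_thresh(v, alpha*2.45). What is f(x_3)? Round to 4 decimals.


FISTA on f(x) = 2*x^2 + 8*x + 2.45*|x|
L = 4, alpha = 0.0903
Iteration 1: beta = 0.0, y = 1.4004 + 0.0*(1.4004 - 1.4004) = 1.4004
  grad(y) = 13.6016, v = y - alpha*grad = 0.1722
  prox(v) = soft_thresh(0.1722, 0.2212) = 0.0
Iteration 2: beta = 0.3333, y = 0.0 + 0.3333*(0.0 - 1.4004) = -0.4668
  grad(y) = 6.1328, v = y - alpha*grad = -1.0206
  prox(v) = soft_thresh(-1.0206, 0.2212) = -0.7994
Iteration 3: beta = 0.5, y = -0.7994 + 0.5*(-0.7994 - 0.0) = -1.199
  grad(y) = 3.2039, v = y - alpha*grad = -1.4883
  prox(v) = soft_thresh(-1.4883, 0.2212) = -1.2671
f(x_3) = 2*(-1.2671)^2 + 8*(-1.2671) + 2.45*|-1.2671| = -3.8213


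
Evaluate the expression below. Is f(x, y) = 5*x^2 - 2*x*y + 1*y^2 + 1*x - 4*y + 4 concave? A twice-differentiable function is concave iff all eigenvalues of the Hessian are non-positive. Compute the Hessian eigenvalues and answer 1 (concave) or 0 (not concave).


The Hessian of f(x,y) = 5*x^2 - 2*x*y + 1*y^2 + 1*x - 4*y + 4 is:
H = [[10, -2], [-2, 2]]
Trace = 10 + 2 = 12
Determinant = 10*2 - (-2)^2 = 16
Discriminant = (12)^2 - 4*16 = 80.0
Eigenvalues: lambda_1 = 1.5279, lambda_2 = 10.4721
The function is not concave.

0


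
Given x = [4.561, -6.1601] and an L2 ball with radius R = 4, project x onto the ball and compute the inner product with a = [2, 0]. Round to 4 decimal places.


Step 1: Compute ||x|| (intermediates to 6 decimals).
||x|| = sqrt(4.561^2 + (-6.1601)^2) = 7.664826
Step 2: Project.
Since ||x|| > R, scale = R/||x|| = 4/7.664826 = 0.521864, proj(x) = scale * x
proj(x) = [2.380222, -3.214734]
Step 3: Dot product.
a^T * proj(x) = 2*2.380222 + 0*(-3.214734) = 4.7604


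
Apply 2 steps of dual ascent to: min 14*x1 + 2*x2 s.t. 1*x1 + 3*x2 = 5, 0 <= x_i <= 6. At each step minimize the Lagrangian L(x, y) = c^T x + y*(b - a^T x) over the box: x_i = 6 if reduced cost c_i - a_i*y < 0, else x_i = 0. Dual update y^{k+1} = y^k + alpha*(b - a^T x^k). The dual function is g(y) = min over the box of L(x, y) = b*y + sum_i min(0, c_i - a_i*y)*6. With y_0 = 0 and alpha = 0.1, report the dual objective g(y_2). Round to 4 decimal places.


Dual ascent for LP: min 14*x1 + 2*x2, 1*x1 + 3*x2 = 5, 0 <= x_i <= 6
Step 1: y^k = 0.0, reduced costs: (14.0, 2.0)
  x^k = (0.0, 0.0), subgradient = b - a^T x = 5.0
  y^{k+1} = 0.0 + 0.1*5.0 = 0.5
Step 2: y^k = 0.5, reduced costs: (13.5, 0.5)
  x^k = (0.0, 0.0), subgradient = b - a^T x = 5.0
  y^{k+1} = 0.5 + 0.1*5.0 = 1.0
Dual objective at y_2 = 1.0: reduced costs (13.0, -1.0), box minimizer x = (0.0, 6.0)
g(y_2) = b*y + (c1 - a1*y)*x1 + (c2 - a2*y)*x2 = 5*1.0 + 13.0*0.0 + (-1.0)*6.0 = 5.0 + 0.0 - 6.0 = -1.0


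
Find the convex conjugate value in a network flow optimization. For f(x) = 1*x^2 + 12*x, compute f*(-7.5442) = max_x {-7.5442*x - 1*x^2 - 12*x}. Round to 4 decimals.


f*(y) = sup_x {y*x - a*x^2 - b*x} = sup_x {(y-b)*x - a*x^2}
FOC: (y - b) - 2a*x = 0 => x* = (y - b)/(2a)
x* = (-7.5442 - 12)/(2*1) = -9.7721
f*(-7.5442) = (y-b)^2/(4a) = (-7.5442 - 12)^2/(4*1)
= 381.9758/4 = 95.4939


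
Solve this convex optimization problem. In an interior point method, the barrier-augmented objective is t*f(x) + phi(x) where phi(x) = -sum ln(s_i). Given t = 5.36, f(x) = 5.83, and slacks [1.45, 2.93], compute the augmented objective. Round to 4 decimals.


Step 1: Compute log-barrier.
ln values: [0.3716, 1.075]
phi = -(0.3716 + 1.075) = -1.4466
Step 2: Compute augmented objective.
t*f(x) = 5.36*5.83 = 31.2488
Total = 31.2488 - 1.4466 = 29.8022


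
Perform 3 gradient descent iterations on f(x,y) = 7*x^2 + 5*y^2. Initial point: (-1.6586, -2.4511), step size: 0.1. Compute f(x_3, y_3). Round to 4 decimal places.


Gradient descent on f(x,y) = 7*x^2 + 5*y^2.
Starting point: (-1.6586, -2.4511), alpha = 0.1
Step 1: grad_x = 2*7*-1.6586 = -23.2204, grad_y = 2*5*-2.4511 = -24.511
  x_1 = -1.6586 - 0.1*-23.2204 = 0.6634
  y_1 = -2.4511 - 0.1*-24.511 = 0.0
Step 2: grad_x = 2*7*0.6634 = 9.2882, grad_y = 2*5*0.0 = 0.0
  x_2 = 0.6634 - 0.1*9.2882 = -0.2654
  y_2 = 0.0 - 0.1*0.0 = 0.0
Step 3: grad_x = 2*7*-0.2654 = -3.7153, grad_y = 2*5*0.0 = 0.0
  x_3 = -0.2654 - 0.1*-3.7153 = 0.1062
  y_3 = 0.0 - 0.1*0.0 = 0.0
f(0.1062, 0.0) = 7*0.1062^2 + 5*0.0^2 = 0.0789


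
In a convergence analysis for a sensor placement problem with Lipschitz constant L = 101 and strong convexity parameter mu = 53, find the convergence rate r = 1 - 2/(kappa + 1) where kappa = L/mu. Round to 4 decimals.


Step 1: Compute the condition number.
kappa = L/mu = 101/53 = 1.9057
Step 2: Compute the convergence rate.
r = 1 - 2/(kappa + 1) = 1 - 2*mu/(L + mu) = (L - mu)/(L + mu) = 48/154 = 0.3117


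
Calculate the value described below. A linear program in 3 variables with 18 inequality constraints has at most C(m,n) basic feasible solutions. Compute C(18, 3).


Each vertex corresponds to some choice of n active constraints out of m, so the number of vertices is at most C(m, n) = m! / (n!(m-n)!).
m = 18, n = 3
Numerator: 18 * 17 * 16
Denominator: 3! = 6
C(18, 3) = 816


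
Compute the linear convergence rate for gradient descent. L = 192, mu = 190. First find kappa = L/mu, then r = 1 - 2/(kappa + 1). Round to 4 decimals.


Step 1: Compute the condition number.
kappa = L/mu = 192/190 = 1.0105
Step 2: Compute the convergence rate.
r = 1 - 2/(kappa + 1) = 1 - 2*mu/(L + mu) = (L - mu)/(L + mu) = 2/382 = 0.0052


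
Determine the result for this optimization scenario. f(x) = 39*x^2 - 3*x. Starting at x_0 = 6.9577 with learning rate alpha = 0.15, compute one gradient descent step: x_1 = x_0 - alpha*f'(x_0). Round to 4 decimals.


We compute the gradient at x_0 and apply the update.
f'(x) = 78*x - 3
f'(6.9577) = 78*6.9577 - 3 = 539.7006
x_1 = 6.9577 - 0.15*539.7006 = -73.9974


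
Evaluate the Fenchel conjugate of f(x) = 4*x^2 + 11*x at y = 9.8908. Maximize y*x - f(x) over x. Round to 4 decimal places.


f*(y) = sup_x {y*x - a*x^2 - b*x} = sup_x {(y-b)*x - a*x^2}
FOC: (y - b) - 2a*x = 0 => x* = (y - b)/(2a)
x* = (9.8908 - 11)/(2*4) = -0.1387
f*(9.8908) = (y-b)^2/(4a) = (9.8908 - 11)^2/(4*4)
= 1.2303/16 = 0.0769


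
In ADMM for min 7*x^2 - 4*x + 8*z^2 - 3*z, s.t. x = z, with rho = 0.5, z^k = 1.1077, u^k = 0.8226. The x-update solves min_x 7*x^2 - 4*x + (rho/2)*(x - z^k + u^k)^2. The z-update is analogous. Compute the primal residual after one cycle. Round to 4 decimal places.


ADMM iteration with rho = 0.5, z^k = 1.1077, u^k = 0.8226
Step 1: x-update.
Minimize 7*x^2 - 4*x + (0.5/2)*(x - 1.1077 + 0.8226)^2
FOC: (2*7 + 0.5)*x = 4 + 0.5*(1.1077 - 0.8226)
x^{k+1} = 0.2857
Step 2: z-update.
Minimize 8*z^2 - 3*z + (0.5/2)*(0.2857 - z + 0.8226)^2
FOC: (2*8 + 0.5)*z = 3 + 0.5*(0.2857 + 0.8226)
z^{k+1} = 0.2154
Step 3: u-update.
u^{k+1} = 0.8226 + 0.2857 - 0.2154 = 0.8929
Step 4: Primal residual = |0.2857 - 0.2154| = 0.0703


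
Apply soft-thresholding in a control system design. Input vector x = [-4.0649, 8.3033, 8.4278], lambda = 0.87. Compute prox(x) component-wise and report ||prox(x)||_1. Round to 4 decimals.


Soft-thresholding with lambda = 0.87:
prox(-4.0649) = sign(-4.0649)*max(|-4.0649| - 0.87, 0) = -3.1949
prox(8.3033) = sign(8.3033)*max(|8.3033| - 0.87, 0) = 7.4333
prox(8.4278) = sign(8.4278)*max(|8.4278| - 0.87, 0) = 7.5578
prox(x) = [-3.1949, 7.4333, 7.5578]
||prox(x)||_1 = 3.1949 + 7.4333 + 7.5578 = 18.186


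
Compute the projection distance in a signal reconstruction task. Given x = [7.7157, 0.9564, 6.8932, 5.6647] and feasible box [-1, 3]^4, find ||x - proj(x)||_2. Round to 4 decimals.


Project each component onto [-1, 3].
clip(7.7157) = 3.0, clip(0.9564) = 0.9564, clip(6.8932) = 3.0, clip(5.6647) = 3.0
Projection = [3.0, 0.9564, 3.0, 3.0]
Squared diffs: [22.2378, 0.0, 15.157, 7.1006]
Distance = sqrt(44.4954) = 6.6705


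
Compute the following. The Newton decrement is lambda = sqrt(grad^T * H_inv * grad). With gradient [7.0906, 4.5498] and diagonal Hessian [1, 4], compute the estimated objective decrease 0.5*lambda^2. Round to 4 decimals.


Step 1: H is diagonal, so H^(-1) * g = [7.0906, 1.1375].
Step 2: g^T H^(-1) g = sum_i g_i^2 / H_ii
  = (7.0906)^2/1 + (4.5498)^2/4
  = 50.2766 + 5.1752 = 55.4518
Step 3: Objective decrease = 0.5 * g^T H^(-1) g = 27.7259


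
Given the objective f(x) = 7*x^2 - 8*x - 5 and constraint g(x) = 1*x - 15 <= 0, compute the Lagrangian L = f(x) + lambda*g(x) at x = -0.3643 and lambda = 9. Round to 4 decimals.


Step 1: Evaluate f(x).
f(-0.3643) = 7*(-0.3643)^2 - 8*(-0.3643) - 5 = -1.1566
Step 2: Evaluate g(x).
g(-0.3643) = 1*-0.3643 - 15 = -15.3643
Step 3: Compute Lagrangian.
L = -1.1566 + 9*-15.3643 = -139.4353


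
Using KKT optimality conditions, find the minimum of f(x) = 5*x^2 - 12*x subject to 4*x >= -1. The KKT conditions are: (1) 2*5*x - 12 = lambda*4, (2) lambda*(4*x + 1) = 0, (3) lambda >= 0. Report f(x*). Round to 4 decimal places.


Step 1: Try lambda = 0 (constraint inactive).
Stationarity: 2*5*x - 12 = 0
x* = 12/(2*5) = 1.2
Check constraint: 4*1.2 = 4.8 >= -1 -- satisfied.
Step 2: Compute optimal value.
f(x*) = 5*1.2^2 - 12*1.2 = -7.2


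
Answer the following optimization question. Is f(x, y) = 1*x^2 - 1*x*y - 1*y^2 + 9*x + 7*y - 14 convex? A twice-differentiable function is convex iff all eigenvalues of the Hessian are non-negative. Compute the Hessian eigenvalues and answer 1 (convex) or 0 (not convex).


The Hessian of f(x,y) = 1*x^2 - 1*x*y - 1*y^2 + 9*x + 7*y - 14 is:
H = [[2, -1], [-1, -2]]
Trace = 2 - 2 = 0
Determinant = 2*-2 - (-1)^2 = -5
Discriminant = (0)^2 - 4*-5 = 20.0
Eigenvalues: lambda_1 = -2.2361, lambda_2 = 2.2361
The function is not convex.

0


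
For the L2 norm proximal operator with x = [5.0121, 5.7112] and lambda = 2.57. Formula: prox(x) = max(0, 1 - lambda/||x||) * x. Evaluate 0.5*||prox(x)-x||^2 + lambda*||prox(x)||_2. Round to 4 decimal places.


Step 1: Compute ||x||.
||x|| = 7.5986
Step 2: Compute scaling factor.
scale = max(0, 1 - 2.57/7.5986) = 0.6618
Step 3: prox(x) = [3.3169, 3.7796]
||prox(x)|| = 5.0286
Step 4: Proximal objective.
0.5*||prox-x||^2 = 3.3025
lambda*||prox|| = 12.9235
Total = 16.226


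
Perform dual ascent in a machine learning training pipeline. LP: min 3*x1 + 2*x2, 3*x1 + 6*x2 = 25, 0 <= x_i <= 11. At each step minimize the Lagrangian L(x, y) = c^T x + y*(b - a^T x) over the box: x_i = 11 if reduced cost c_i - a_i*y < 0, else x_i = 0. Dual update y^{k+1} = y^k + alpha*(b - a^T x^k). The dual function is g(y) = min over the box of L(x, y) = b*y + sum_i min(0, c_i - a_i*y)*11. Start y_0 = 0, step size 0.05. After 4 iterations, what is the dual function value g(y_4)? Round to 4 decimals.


Dual ascent for LP: min 3*x1 + 2*x2, 3*x1 + 6*x2 = 25, 0 <= x_i <= 11
Step 1: y^k = 0.0, reduced costs: (3.0, 2.0)
  x^k = (0.0, 0.0), subgradient = b - a^T x = 25.0
  y^{k+1} = 0.0 + 0.05*25.0 = 1.25
Step 2: y^k = 1.25, reduced costs: (-0.75, -5.5)
  x^k = (11.0, 11.0), subgradient = b - a^T x = -74.0
  y^{k+1} = 1.25 + 0.05*-74.0 = -2.45
Step 3: y^k = -2.45, reduced costs: (10.35, 16.7)
  x^k = (0.0, 0.0), subgradient = b - a^T x = 25.0
  y^{k+1} = -2.45 + 0.05*25.0 = -1.2
Step 4: y^k = -1.2, reduced costs: (6.6, 9.2)
  x^k = (0.0, 0.0), subgradient = b - a^T x = 25.0
  y^{k+1} = -1.2 + 0.05*25.0 = 0.05
Dual objective at y_4 = 0.05: reduced costs (2.85, 1.7), box minimizer x = (0.0, 0.0)
g(y_4) = b*y + (c1 - a1*y)*x1 + (c2 - a2*y)*x2 = 25*0.05 + 2.85*0.0 + 1.7*0.0 = 1.25 + 0.0 + 0.0 = 1.25


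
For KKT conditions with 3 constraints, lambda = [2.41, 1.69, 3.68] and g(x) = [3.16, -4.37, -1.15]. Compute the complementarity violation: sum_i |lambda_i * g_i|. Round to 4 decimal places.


KKT complementary slackness check:
lambda_1 * g_1 = 2.41 * 3.16 = 7.6156
lambda_2 * g_2 = 1.69 * -4.37 = -7.3853
lambda_3 * g_3 = 3.68 * -1.15 = -4.232
Total violation = 7.6156 + 7.3853 + 4.232 = 19.2329


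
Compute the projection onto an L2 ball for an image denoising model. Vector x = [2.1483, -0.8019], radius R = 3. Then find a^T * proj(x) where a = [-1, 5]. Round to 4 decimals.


Step 1: Compute ||x|| (intermediates to 6 decimals).
||x|| = sqrt(2.1483^2 + (-0.8019)^2) = 2.293084
Step 2: Project.
Since ||x|| <= R, proj = x (no scaling needed).
proj(x) = [2.1483, -0.8019]
Step 3: Dot product.
a^T * proj(x) = -1*2.1483 + 5*(-0.8019) = -6.1578


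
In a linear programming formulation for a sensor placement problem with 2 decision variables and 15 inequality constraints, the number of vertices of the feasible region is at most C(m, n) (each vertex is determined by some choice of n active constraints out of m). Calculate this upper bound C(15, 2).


Each vertex corresponds to some choice of n active constraints out of m, so the number of vertices is at most C(m, n) = m! / (n!(m-n)!).
m = 15, n = 2
Numerator: 15 * 14
Denominator: 2! = 2
C(15, 2) = 105


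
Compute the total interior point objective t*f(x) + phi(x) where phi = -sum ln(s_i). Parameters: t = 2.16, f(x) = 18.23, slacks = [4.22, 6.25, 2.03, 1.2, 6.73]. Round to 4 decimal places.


Step 1: Compute log-barrier.
ln values: [1.4398, 1.8326, 0.708, 0.1823, 1.9066]
phi = -(1.4398 + 1.8326 + 0.708 + 0.1823 + 1.9066) = -6.0693
Step 2: Compute augmented objective.
t*f(x) = 2.16*18.23 = 39.3768
Total = 39.3768 - 6.0693 = 33.3075


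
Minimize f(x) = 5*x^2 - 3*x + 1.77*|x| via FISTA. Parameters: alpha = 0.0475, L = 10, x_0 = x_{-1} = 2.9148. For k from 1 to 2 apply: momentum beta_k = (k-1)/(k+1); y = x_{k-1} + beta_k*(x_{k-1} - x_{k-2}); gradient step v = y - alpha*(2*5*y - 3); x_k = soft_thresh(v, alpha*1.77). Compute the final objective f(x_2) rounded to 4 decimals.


FISTA on f(x) = 5*x^2 - 3*x + 1.77*|x|
L = 10, alpha = 0.0475
Iteration 1: beta = 0.0, y = 2.9148 + 0.0*(2.9148 - 2.9148) = 2.9148
  grad(y) = 26.148, v = y - alpha*grad = 1.6728
  prox(v) = soft_thresh(1.6728, 0.0841) = 1.5887
Iteration 2: beta = 0.3333, y = 1.5887 + 0.3333*(1.5887 - 2.9148) = 1.1467
  grad(y) = 8.4666, v = y - alpha*grad = 0.7445
  prox(v) = soft_thresh(0.7445, 0.0841) = 0.6604
f(x_2) = 5*0.6604^2 - 3*0.6604 + 1.77*|0.6604| = 1.3685


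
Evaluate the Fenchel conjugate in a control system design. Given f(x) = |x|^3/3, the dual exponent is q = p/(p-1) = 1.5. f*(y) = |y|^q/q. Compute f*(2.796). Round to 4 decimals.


The conjugate exponent q satisfies 1/p + 1/q = 1.
p = 3, so q = 3/(3 - 1) = 1.5
|y|^q = 2.796^1.5 = 4.6753
f*(2.796) = 4.6753 / 1.5 = 3.1168


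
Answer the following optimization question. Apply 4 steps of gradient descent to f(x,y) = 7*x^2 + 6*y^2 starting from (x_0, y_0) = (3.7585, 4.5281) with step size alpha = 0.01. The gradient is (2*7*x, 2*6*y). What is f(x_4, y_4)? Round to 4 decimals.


Gradient descent on f(x,y) = 7*x^2 + 6*y^2.
Starting point: (3.7585, 4.5281), alpha = 0.01
Step 1: grad_x = 2*7*3.7585 = 52.619, grad_y = 2*6*4.5281 = 54.3372
  x_1 = 3.7585 - 0.01*52.619 = 3.2323
  y_1 = 4.5281 - 0.01*54.3372 = 3.9847
Step 2: grad_x = 2*7*3.2323 = 45.2523, grad_y = 2*6*3.9847 = 47.8167
  x_2 = 3.2323 - 0.01*45.2523 = 2.7798
  y_2 = 3.9847 - 0.01*47.8167 = 3.5066
Step 3: grad_x = 2*7*2.7798 = 38.917, grad_y = 2*6*3.5066 = 42.0787
  x_3 = 2.7798 - 0.01*38.917 = 2.3906
  y_3 = 3.5066 - 0.01*42.0787 = 3.0858
Step 4: grad_x = 2*7*2.3906 = 33.4686, grad_y = 2*6*3.0858 = 37.0293
  x_4 = 2.3906 - 0.01*33.4686 = 2.0559
  y_4 = 3.0858 - 0.01*37.0293 = 2.7155
f(2.0559, 2.7155) = 7*2.0559^2 + 6*2.7155^2 = 73.831


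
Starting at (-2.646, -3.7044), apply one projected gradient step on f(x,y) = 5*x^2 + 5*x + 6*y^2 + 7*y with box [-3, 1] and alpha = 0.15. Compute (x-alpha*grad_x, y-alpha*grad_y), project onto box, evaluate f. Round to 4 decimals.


Step 1: Compute gradient at (-2.646, -3.7044).
grad_x = 2*5*-2.646 + 5 = -21.46
grad_y = 2*6*-3.7044 + 7 = -37.4528
Step 2: Gradient step.
x_raw = -2.646 - 0.15*-21.46 = 0.573
y_raw = -3.7044 - 0.15*-37.4528 = 1.9135
Step 3: Project onto [-3, 1].
x_proj = clip(0.573) = 0.573
y_proj = clip(1.9135) = 1.0
Step 4: Evaluate f.
f(0.573, 1.0) = 17.5066


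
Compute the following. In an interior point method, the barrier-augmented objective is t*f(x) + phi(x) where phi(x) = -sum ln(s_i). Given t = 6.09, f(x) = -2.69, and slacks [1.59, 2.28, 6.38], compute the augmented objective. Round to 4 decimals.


Step 1: Compute log-barrier.
ln values: [0.4637, 0.8242, 1.8532]
phi = -(0.4637 + 0.8242 + 1.8532) = -3.1411
Step 2: Compute augmented objective.
t*f(x) = 6.09*-2.69 = -16.3821
Total = -16.3821 - 3.1411 = -19.5232


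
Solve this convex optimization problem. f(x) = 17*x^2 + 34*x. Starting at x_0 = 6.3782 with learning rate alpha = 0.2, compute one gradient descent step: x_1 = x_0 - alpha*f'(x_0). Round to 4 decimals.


We compute the gradient at x_0 and apply the update.
f'(x) = 34*x + 34
f'(6.3782) = 34*6.3782 + 34 = 250.8588
x_1 = 6.3782 - 0.2*250.8588 = -43.7936


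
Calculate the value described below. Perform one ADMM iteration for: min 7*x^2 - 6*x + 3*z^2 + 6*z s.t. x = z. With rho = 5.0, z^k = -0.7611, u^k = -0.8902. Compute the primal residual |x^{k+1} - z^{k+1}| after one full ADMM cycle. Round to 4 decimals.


ADMM iteration with rho = 5.0, z^k = -0.7611, u^k = -0.8902
Step 1: x-update.
Minimize 7*x^2 - 6*x + (5.0/2)*(x + 0.7611 - 0.8902)^2
FOC: (2*7 + 5.0)*x = 6 + 5.0*(-0.7611 + 0.8902)
x^{k+1} = 0.3498
Step 2: z-update.
Minimize 3*z^2 + 6*z + (5.0/2)*(0.3498 - z - 0.8902)^2
FOC: (2*3 + 5.0)*z = -6 + 5.0*(0.3498 - 0.8902)
z^{k+1} = -0.7911
Step 3: u-update.
u^{k+1} = -0.8902 + 0.3498 + 0.7911 = 0.2507
Step 4: Primal residual = |0.3498 + 0.7911| = 1.1409


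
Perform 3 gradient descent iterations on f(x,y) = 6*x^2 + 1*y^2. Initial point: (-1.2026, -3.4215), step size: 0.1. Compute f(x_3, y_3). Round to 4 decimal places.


Gradient descent on f(x,y) = 6*x^2 + 1*y^2.
Starting point: (-1.2026, -3.4215), alpha = 0.1
Step 1: grad_x = 2*6*-1.2026 = -14.4312, grad_y = 2*1*-3.4215 = -6.843
  x_1 = -1.2026 - 0.1*-14.4312 = 0.2405
  y_1 = -3.4215 - 0.1*-6.843 = -2.7372
Step 2: grad_x = 2*6*0.2405 = 2.8862, grad_y = 2*1*-2.7372 = -5.4744
  x_2 = 0.2405 - 0.1*2.8862 = -0.0481
  y_2 = -2.7372 - 0.1*-5.4744 = -2.1898
Step 3: grad_x = 2*6*-0.0481 = -0.5772, grad_y = 2*1*-2.1898 = -4.3795
  x_3 = -0.0481 - 0.1*-0.5772 = 0.0096
  y_3 = -2.1898 - 0.1*-4.3795 = -1.7518
f(0.0096, -1.7518) = 6*0.0096^2 + 1*(-1.7518)^2 = 3.0694


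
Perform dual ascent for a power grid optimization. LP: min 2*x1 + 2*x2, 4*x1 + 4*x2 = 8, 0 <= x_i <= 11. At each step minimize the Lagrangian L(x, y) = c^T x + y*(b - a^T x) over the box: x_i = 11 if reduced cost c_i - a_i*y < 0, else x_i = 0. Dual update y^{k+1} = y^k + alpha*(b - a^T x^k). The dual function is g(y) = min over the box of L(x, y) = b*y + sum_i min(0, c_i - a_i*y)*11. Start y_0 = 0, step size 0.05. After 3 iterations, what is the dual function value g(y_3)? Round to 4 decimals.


Dual ascent for LP: min 2*x1 + 2*x2, 4*x1 + 4*x2 = 8, 0 <= x_i <= 11
Step 1: y^k = 0.0, reduced costs: (2.0, 2.0)
  x^k = (0.0, 0.0), subgradient = b - a^T x = 8.0
  y^{k+1} = 0.0 + 0.05*8.0 = 0.4
Step 2: y^k = 0.4, reduced costs: (0.4, 0.4)
  x^k = (0.0, 0.0), subgradient = b - a^T x = 8.0
  y^{k+1} = 0.4 + 0.05*8.0 = 0.8
Step 3: y^k = 0.8, reduced costs: (-1.2, -1.2)
  x^k = (11.0, 11.0), subgradient = b - a^T x = -80.0
  y^{k+1} = 0.8 + 0.05*-80.0 = -3.2
Dual objective at y_3 = -3.2: reduced costs (14.8, 14.8), box minimizer x = (0.0, 0.0)
g(y_3) = b*y + (c1 - a1*y)*x1 + (c2 - a2*y)*x2 = 8*(-3.2) + 14.8*0.0 + 14.8*0.0 = -25.6 + 0.0 + 0.0 = -25.6
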